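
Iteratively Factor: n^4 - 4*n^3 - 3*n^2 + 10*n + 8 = (n - 4)*(n^3 - 3*n - 2) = (n - 4)*(n + 1)*(n^2 - n - 2) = (n - 4)*(n - 2)*(n + 1)*(n + 1)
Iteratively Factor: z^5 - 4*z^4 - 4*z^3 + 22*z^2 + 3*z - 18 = (z - 3)*(z^4 - z^3 - 7*z^2 + z + 6) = (z - 3)*(z - 1)*(z^3 - 7*z - 6) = (z - 3)*(z - 1)*(z + 2)*(z^2 - 2*z - 3) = (z - 3)*(z - 1)*(z + 1)*(z + 2)*(z - 3)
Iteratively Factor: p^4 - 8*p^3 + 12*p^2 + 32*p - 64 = (p - 4)*(p^3 - 4*p^2 - 4*p + 16) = (p - 4)^2*(p^2 - 4) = (p - 4)^2*(p + 2)*(p - 2)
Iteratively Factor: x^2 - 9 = (x + 3)*(x - 3)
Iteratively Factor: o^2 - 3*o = (o - 3)*(o)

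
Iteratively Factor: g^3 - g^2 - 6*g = (g + 2)*(g^2 - 3*g) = g*(g + 2)*(g - 3)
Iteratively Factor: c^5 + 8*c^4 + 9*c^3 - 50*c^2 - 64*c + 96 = (c + 4)*(c^4 + 4*c^3 - 7*c^2 - 22*c + 24) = (c - 2)*(c + 4)*(c^3 + 6*c^2 + 5*c - 12) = (c - 2)*(c - 1)*(c + 4)*(c^2 + 7*c + 12) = (c - 2)*(c - 1)*(c + 3)*(c + 4)*(c + 4)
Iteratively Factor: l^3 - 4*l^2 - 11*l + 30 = (l - 2)*(l^2 - 2*l - 15) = (l - 2)*(l + 3)*(l - 5)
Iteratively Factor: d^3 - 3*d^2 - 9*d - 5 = (d + 1)*(d^2 - 4*d - 5) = (d + 1)^2*(d - 5)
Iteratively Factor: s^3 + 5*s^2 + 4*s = (s)*(s^2 + 5*s + 4) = s*(s + 1)*(s + 4)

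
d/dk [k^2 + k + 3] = 2*k + 1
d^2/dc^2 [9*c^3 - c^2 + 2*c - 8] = 54*c - 2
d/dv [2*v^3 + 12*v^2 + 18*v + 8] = 6*v^2 + 24*v + 18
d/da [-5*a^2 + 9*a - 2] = 9 - 10*a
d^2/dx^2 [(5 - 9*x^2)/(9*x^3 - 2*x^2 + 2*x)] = 2*(-729*x^6 + 2916*x^4 - 756*x^3 + 330*x^2 - 60*x + 20)/(x^3*(729*x^6 - 486*x^5 + 594*x^4 - 224*x^3 + 132*x^2 - 24*x + 8))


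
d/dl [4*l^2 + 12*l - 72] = 8*l + 12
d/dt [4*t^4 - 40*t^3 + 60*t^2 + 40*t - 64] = 16*t^3 - 120*t^2 + 120*t + 40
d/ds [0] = 0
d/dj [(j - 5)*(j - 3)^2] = (j - 3)*(3*j - 13)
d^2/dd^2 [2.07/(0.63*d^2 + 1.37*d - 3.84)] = (-1.643166*d^2 - 3.573234*d + 2.07*(1.26*d + 1.37)*(2.52*d + 2.74) + 10.015488)/(0.63*d^2 + 1.37*d - 3.84)^3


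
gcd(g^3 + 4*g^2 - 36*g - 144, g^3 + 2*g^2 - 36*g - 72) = g^2 - 36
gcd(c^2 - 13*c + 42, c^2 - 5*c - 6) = c - 6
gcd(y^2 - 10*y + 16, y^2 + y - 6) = y - 2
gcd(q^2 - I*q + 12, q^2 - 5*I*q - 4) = q - 4*I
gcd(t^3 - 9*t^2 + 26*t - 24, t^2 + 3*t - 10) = t - 2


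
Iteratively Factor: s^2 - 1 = (s - 1)*(s + 1)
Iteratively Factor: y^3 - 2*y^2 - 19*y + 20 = (y + 4)*(y^2 - 6*y + 5) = (y - 1)*(y + 4)*(y - 5)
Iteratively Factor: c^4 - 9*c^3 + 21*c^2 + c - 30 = (c - 3)*(c^3 - 6*c^2 + 3*c + 10) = (c - 3)*(c - 2)*(c^2 - 4*c - 5) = (c - 3)*(c - 2)*(c + 1)*(c - 5)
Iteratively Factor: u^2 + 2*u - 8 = (u - 2)*(u + 4)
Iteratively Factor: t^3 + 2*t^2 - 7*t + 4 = (t + 4)*(t^2 - 2*t + 1) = (t - 1)*(t + 4)*(t - 1)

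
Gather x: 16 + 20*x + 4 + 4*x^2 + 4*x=4*x^2 + 24*x + 20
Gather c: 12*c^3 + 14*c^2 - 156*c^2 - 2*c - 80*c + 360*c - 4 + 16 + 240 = 12*c^3 - 142*c^2 + 278*c + 252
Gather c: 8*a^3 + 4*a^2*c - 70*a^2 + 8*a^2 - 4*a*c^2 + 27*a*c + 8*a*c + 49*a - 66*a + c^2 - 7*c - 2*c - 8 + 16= 8*a^3 - 62*a^2 - 17*a + c^2*(1 - 4*a) + c*(4*a^2 + 35*a - 9) + 8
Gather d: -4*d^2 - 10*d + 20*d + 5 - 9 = -4*d^2 + 10*d - 4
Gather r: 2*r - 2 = 2*r - 2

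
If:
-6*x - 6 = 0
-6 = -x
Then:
No Solution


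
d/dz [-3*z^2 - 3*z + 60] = -6*z - 3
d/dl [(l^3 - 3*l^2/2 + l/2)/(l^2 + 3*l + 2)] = (l^4 + 6*l^3 + l^2 - 6*l + 1)/(l^4 + 6*l^3 + 13*l^2 + 12*l + 4)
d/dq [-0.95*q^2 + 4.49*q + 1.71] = 4.49 - 1.9*q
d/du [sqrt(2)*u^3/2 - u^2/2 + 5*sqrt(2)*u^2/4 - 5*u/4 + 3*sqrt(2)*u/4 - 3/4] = 3*sqrt(2)*u^2/2 - u + 5*sqrt(2)*u/2 - 5/4 + 3*sqrt(2)/4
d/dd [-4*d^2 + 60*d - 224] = 60 - 8*d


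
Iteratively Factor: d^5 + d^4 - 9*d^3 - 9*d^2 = (d)*(d^4 + d^3 - 9*d^2 - 9*d) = d*(d + 1)*(d^3 - 9*d) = d^2*(d + 1)*(d^2 - 9) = d^2*(d - 3)*(d + 1)*(d + 3)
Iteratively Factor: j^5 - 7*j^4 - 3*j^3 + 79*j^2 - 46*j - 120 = (j - 5)*(j^4 - 2*j^3 - 13*j^2 + 14*j + 24) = (j - 5)*(j - 2)*(j^3 - 13*j - 12) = (j - 5)*(j - 4)*(j - 2)*(j^2 + 4*j + 3) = (j - 5)*(j - 4)*(j - 2)*(j + 3)*(j + 1)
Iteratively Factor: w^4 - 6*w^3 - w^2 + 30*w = (w)*(w^3 - 6*w^2 - w + 30) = w*(w - 5)*(w^2 - w - 6) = w*(w - 5)*(w + 2)*(w - 3)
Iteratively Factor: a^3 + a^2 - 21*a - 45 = (a - 5)*(a^2 + 6*a + 9) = (a - 5)*(a + 3)*(a + 3)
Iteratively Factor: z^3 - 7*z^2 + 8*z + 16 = (z - 4)*(z^2 - 3*z - 4) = (z - 4)^2*(z + 1)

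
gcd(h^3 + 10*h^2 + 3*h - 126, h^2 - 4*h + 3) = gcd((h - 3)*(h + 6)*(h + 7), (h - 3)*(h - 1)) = h - 3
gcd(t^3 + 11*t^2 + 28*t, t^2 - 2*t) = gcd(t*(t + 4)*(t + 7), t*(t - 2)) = t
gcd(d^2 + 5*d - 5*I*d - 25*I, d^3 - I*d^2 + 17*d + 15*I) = d - 5*I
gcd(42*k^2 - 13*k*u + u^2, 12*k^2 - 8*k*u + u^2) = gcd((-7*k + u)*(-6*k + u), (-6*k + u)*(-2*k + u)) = -6*k + u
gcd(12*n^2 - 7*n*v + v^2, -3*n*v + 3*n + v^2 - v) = -3*n + v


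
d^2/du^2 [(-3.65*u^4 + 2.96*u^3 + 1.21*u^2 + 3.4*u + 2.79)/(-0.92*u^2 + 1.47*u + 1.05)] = (6.17871999999999*u^6 - 29.61756*u^5 + 26.16831*u^4 + 62.600824*u^3 - 0.30495600000001*u^2 - 16.647624*u - 9.620352)/(0.778688*u^6 - 3.732624*u^5 + 3.297924*u^4 + 5.343597*u^3 - 3.763935*u^2 - 4.862025*u - 1.157625)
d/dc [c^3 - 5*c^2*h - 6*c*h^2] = 3*c^2 - 10*c*h - 6*h^2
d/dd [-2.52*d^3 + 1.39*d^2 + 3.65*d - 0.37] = -7.56*d^2 + 2.78*d + 3.65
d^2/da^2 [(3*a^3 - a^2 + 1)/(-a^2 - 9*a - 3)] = 6*(-81*a^3 - 85*a^2 - 36*a - 23)/(a^6 + 27*a^5 + 252*a^4 + 891*a^3 + 756*a^2 + 243*a + 27)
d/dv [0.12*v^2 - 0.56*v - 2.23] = 0.24*v - 0.56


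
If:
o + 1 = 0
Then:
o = -1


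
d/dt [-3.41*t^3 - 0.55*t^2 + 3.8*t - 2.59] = -10.23*t^2 - 1.1*t + 3.8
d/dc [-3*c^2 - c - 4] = -6*c - 1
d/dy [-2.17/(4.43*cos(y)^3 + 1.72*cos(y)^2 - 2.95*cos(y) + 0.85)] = (-28.8393*cos(y)^2 - 7.4648*cos(y) + 6.4015)*sin(y)/(4.43*cos(y)^3 + 1.72*cos(y)^2 - 2.95*cos(y) + 0.85)^2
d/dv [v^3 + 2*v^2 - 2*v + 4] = 3*v^2 + 4*v - 2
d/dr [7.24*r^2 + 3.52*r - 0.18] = 14.48*r + 3.52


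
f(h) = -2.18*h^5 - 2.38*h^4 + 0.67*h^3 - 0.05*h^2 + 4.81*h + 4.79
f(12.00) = -590592.37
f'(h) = -10.9*h^4 - 9.52*h^3 + 2.01*h^2 - 0.1*h + 4.81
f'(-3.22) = -827.98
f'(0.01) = 4.81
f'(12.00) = -242179.91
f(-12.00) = 491884.19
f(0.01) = 4.84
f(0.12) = 5.37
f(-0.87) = -0.15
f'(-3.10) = -698.59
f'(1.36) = -52.84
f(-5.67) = 10169.25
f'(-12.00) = -209276.39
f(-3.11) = 380.79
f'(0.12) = 4.81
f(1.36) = -5.36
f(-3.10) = 373.76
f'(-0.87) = 6.44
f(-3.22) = 465.19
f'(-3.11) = -708.76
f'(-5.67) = -9460.37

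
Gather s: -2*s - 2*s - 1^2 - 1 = -4*s - 2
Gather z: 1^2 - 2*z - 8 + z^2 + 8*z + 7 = z^2 + 6*z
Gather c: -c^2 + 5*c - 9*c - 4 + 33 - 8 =-c^2 - 4*c + 21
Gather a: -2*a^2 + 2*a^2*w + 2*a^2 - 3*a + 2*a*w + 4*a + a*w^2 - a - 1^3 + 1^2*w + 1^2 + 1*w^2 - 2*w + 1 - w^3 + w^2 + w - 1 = 2*a^2*w + a*(w^2 + 2*w) - w^3 + 2*w^2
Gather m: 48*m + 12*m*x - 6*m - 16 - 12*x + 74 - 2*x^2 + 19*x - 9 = m*(12*x + 42) - 2*x^2 + 7*x + 49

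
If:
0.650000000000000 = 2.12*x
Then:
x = 0.31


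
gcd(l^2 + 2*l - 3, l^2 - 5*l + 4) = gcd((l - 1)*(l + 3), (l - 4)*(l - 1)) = l - 1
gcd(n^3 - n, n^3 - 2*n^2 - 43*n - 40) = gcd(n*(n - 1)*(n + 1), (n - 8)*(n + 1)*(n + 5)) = n + 1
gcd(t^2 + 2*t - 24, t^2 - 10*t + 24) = t - 4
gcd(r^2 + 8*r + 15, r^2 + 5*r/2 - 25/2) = r + 5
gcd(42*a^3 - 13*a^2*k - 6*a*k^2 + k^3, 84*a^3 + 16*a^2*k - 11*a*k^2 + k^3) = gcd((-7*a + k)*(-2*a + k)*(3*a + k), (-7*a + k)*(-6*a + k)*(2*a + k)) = 7*a - k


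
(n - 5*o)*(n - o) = n^2 - 6*n*o + 5*o^2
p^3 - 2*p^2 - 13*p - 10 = (p - 5)*(p + 1)*(p + 2)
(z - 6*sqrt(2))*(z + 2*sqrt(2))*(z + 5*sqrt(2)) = z^3 + sqrt(2)*z^2 - 64*z - 120*sqrt(2)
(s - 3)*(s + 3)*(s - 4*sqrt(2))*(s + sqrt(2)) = s^4 - 3*sqrt(2)*s^3 - 17*s^2 + 27*sqrt(2)*s + 72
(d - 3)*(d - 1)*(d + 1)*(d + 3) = d^4 - 10*d^2 + 9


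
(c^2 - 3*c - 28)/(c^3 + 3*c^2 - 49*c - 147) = (c + 4)/(c^2 + 10*c + 21)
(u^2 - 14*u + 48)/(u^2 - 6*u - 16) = (u - 6)/(u + 2)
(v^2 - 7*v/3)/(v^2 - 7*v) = (v - 7/3)/(v - 7)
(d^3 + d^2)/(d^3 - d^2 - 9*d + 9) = d^2*(d + 1)/(d^3 - d^2 - 9*d + 9)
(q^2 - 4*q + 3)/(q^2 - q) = (q - 3)/q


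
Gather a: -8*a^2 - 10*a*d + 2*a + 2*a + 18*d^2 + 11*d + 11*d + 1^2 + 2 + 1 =-8*a^2 + a*(4 - 10*d) + 18*d^2 + 22*d + 4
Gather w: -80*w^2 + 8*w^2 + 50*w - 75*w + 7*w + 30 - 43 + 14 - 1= -72*w^2 - 18*w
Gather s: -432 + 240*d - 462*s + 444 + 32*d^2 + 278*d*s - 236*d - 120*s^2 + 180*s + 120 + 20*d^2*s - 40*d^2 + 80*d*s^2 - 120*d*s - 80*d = -8*d^2 - 76*d + s^2*(80*d - 120) + s*(20*d^2 + 158*d - 282) + 132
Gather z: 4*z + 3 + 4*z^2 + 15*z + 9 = 4*z^2 + 19*z + 12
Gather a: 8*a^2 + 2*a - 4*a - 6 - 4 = 8*a^2 - 2*a - 10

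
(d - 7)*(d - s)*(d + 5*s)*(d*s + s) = d^4*s + 4*d^3*s^2 - 6*d^3*s - 5*d^2*s^3 - 24*d^2*s^2 - 7*d^2*s + 30*d*s^3 - 28*d*s^2 + 35*s^3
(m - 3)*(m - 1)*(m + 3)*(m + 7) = m^4 + 6*m^3 - 16*m^2 - 54*m + 63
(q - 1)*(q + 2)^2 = q^3 + 3*q^2 - 4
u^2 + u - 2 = (u - 1)*(u + 2)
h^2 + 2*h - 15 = (h - 3)*(h + 5)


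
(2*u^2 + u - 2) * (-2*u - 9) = -4*u^3 - 20*u^2 - 5*u + 18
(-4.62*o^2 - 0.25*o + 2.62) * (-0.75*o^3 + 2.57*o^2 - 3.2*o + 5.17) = 3.465*o^5 - 11.6859*o^4 + 12.1765*o^3 - 16.352*o^2 - 9.6765*o + 13.5454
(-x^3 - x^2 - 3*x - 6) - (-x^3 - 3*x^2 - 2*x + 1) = 2*x^2 - x - 7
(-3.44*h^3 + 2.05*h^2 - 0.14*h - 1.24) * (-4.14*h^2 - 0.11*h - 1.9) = 14.2416*h^5 - 8.1086*h^4 + 6.8901*h^3 + 1.254*h^2 + 0.4024*h + 2.356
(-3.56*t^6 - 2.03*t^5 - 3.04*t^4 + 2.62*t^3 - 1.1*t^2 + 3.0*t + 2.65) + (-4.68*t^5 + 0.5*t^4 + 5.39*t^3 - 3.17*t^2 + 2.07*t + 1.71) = -3.56*t^6 - 6.71*t^5 - 2.54*t^4 + 8.01*t^3 - 4.27*t^2 + 5.07*t + 4.36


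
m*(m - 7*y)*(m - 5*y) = m^3 - 12*m^2*y + 35*m*y^2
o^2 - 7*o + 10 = (o - 5)*(o - 2)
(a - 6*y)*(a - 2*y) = a^2 - 8*a*y + 12*y^2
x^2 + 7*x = x*(x + 7)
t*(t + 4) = t^2 + 4*t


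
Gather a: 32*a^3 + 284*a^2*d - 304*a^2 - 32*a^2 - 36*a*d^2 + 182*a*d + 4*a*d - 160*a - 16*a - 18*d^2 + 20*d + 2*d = 32*a^3 + a^2*(284*d - 336) + a*(-36*d^2 + 186*d - 176) - 18*d^2 + 22*d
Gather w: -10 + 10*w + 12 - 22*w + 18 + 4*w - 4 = 16 - 8*w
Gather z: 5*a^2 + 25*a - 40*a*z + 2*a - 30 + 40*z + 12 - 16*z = 5*a^2 + 27*a + z*(24 - 40*a) - 18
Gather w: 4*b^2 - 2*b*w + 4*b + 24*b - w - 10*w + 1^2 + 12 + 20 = 4*b^2 + 28*b + w*(-2*b - 11) + 33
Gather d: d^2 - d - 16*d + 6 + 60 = d^2 - 17*d + 66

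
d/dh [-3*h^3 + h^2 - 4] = h*(2 - 9*h)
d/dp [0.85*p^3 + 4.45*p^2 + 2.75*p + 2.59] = 2.55*p^2 + 8.9*p + 2.75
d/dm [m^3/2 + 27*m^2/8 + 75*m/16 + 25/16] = 3*m^2/2 + 27*m/4 + 75/16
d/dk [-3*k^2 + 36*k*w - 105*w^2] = -6*k + 36*w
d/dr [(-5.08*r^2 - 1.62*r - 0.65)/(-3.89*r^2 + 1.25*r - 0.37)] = (-12.6518*r^2 - 1.2978*r + 1.4119)/(15.1321*r^4 - 9.725*r^3 + 4.4411*r^2 - 0.925*r + 0.1369)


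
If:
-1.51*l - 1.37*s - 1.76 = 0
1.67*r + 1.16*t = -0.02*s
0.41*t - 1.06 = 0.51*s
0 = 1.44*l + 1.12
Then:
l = -0.78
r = -1.42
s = -0.43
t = 2.05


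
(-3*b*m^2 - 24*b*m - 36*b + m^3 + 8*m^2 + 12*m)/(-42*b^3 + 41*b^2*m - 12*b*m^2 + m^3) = (m^2 + 8*m + 12)/(14*b^2 - 9*b*m + m^2)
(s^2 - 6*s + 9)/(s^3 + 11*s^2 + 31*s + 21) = (s^2 - 6*s + 9)/(s^3 + 11*s^2 + 31*s + 21)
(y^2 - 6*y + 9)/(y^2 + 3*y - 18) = (y - 3)/(y + 6)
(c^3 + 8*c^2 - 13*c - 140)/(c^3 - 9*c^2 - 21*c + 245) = (c^2 + 3*c - 28)/(c^2 - 14*c + 49)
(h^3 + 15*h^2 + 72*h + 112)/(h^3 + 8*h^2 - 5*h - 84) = (h + 4)/(h - 3)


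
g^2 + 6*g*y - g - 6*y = (g - 1)*(g + 6*y)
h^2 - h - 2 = (h - 2)*(h + 1)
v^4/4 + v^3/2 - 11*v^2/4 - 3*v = v*(v/4 + 1)*(v - 3)*(v + 1)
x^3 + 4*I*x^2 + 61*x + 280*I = (x - 8*I)*(x + 5*I)*(x + 7*I)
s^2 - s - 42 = (s - 7)*(s + 6)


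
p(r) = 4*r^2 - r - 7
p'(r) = 8*r - 1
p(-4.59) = 81.86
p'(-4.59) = -37.72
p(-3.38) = 42.08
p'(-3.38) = -28.04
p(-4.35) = 73.04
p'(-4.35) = -35.80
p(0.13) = -7.06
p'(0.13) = 0.04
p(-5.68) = 127.73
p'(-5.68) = -46.44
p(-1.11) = -0.96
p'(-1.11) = -9.88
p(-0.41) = -5.92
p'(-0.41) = -4.28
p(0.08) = -7.05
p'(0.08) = -0.36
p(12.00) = 557.00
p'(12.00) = 95.00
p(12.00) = 557.00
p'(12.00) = 95.00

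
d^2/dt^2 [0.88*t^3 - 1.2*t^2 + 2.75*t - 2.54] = 5.28*t - 2.4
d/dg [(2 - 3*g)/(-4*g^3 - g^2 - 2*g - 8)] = (12*g^3 + 3*g^2 + 6*g - 2*(3*g - 2)*(6*g^2 + g + 1) + 24)/(4*g^3 + g^2 + 2*g + 8)^2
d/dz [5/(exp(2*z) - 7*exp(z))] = 5*(7 - 2*exp(z))*exp(-z)/(exp(z) - 7)^2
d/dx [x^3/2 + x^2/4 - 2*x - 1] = 3*x^2/2 + x/2 - 2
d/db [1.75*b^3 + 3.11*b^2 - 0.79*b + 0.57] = 5.25*b^2 + 6.22*b - 0.79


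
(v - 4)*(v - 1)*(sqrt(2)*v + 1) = sqrt(2)*v^3 - 5*sqrt(2)*v^2 + v^2 - 5*v + 4*sqrt(2)*v + 4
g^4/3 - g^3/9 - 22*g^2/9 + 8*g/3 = g*(g/3 + 1)*(g - 2)*(g - 4/3)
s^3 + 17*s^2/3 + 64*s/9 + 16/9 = (s + 1/3)*(s + 4/3)*(s + 4)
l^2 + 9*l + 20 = (l + 4)*(l + 5)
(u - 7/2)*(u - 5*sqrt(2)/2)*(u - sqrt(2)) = u^3 - 7*sqrt(2)*u^2/2 - 7*u^2/2 + 5*u + 49*sqrt(2)*u/4 - 35/2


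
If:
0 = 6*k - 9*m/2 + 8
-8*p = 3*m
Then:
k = -2*p - 4/3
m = -8*p/3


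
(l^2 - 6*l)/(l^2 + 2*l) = (l - 6)/(l + 2)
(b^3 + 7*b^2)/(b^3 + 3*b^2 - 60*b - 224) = b^2/(b^2 - 4*b - 32)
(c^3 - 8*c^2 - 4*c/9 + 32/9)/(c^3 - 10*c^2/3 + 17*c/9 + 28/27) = 3*(9*c^3 - 72*c^2 - 4*c + 32)/(27*c^3 - 90*c^2 + 51*c + 28)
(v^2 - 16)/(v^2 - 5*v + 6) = (v^2 - 16)/(v^2 - 5*v + 6)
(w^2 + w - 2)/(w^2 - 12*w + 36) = (w^2 + w - 2)/(w^2 - 12*w + 36)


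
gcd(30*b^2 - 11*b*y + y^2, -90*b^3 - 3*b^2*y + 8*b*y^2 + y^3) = 1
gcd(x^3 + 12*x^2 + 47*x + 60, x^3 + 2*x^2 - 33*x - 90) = x^2 + 8*x + 15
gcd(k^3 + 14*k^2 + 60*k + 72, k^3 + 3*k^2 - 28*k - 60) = k^2 + 8*k + 12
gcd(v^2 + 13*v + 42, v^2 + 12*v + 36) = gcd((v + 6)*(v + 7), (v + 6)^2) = v + 6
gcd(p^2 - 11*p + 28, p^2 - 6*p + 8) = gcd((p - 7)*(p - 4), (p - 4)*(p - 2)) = p - 4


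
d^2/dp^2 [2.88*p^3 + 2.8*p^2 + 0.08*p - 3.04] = 17.28*p + 5.6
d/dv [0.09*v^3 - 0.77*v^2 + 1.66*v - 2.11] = 0.27*v^2 - 1.54*v + 1.66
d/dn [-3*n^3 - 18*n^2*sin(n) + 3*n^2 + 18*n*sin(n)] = -18*n^2*cos(n) - 9*n^2 - 36*n*sin(n) + 18*n*cos(n) + 6*n + 18*sin(n)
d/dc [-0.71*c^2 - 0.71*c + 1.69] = -1.42*c - 0.71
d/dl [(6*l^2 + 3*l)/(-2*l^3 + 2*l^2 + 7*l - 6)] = 6*(2*l^4 + 2*l^3 + 6*l^2 - 12*l - 3)/(4*l^6 - 8*l^5 - 24*l^4 + 52*l^3 + 25*l^2 - 84*l + 36)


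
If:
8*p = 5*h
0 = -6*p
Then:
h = 0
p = 0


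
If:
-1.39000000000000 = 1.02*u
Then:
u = -1.36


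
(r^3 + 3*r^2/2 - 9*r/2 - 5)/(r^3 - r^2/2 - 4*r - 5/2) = (2*r^2 + r - 10)/(2*r^2 - 3*r - 5)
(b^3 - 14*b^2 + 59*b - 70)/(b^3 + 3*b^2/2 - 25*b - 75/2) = 2*(b^2 - 9*b + 14)/(2*b^2 + 13*b + 15)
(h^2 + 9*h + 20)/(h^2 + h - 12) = (h + 5)/(h - 3)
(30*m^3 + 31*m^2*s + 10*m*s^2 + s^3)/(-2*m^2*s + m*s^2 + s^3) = (15*m^2 + 8*m*s + s^2)/(s*(-m + s))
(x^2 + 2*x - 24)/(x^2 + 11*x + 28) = (x^2 + 2*x - 24)/(x^2 + 11*x + 28)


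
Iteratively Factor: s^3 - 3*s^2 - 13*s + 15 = (s + 3)*(s^2 - 6*s + 5) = (s - 5)*(s + 3)*(s - 1)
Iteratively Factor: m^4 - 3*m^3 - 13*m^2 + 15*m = (m - 1)*(m^3 - 2*m^2 - 15*m) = (m - 5)*(m - 1)*(m^2 + 3*m) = (m - 5)*(m - 1)*(m + 3)*(m)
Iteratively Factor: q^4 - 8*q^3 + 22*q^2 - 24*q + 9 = (q - 3)*(q^3 - 5*q^2 + 7*q - 3) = (q - 3)*(q - 1)*(q^2 - 4*q + 3) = (q - 3)*(q - 1)^2*(q - 3)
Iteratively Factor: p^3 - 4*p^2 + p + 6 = (p + 1)*(p^2 - 5*p + 6) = (p - 3)*(p + 1)*(p - 2)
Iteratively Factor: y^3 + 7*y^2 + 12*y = (y + 3)*(y^2 + 4*y) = y*(y + 3)*(y + 4)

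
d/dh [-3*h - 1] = -3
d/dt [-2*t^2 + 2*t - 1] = 2 - 4*t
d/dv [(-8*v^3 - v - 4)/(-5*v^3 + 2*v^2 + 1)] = (-16*v^4 - 10*v^3 - 82*v^2 + 16*v - 1)/(25*v^6 - 20*v^5 + 4*v^4 - 10*v^3 + 4*v^2 + 1)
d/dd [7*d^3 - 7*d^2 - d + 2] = 21*d^2 - 14*d - 1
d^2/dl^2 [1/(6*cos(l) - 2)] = 3*(3*sin(l)^2 - cos(l) + 3)/(2*(3*cos(l) - 1)^3)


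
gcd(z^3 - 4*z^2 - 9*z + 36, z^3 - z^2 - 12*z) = z^2 - z - 12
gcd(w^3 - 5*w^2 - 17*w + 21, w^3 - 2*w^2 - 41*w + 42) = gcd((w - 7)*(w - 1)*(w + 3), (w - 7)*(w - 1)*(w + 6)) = w^2 - 8*w + 7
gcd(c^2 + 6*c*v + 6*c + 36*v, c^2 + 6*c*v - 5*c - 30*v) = c + 6*v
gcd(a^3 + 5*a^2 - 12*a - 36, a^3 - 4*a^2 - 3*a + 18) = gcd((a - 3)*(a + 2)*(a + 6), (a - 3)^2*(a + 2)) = a^2 - a - 6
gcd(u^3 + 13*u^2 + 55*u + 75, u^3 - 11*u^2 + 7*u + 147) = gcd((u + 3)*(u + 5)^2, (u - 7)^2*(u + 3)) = u + 3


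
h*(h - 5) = h^2 - 5*h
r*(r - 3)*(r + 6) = r^3 + 3*r^2 - 18*r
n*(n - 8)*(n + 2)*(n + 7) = n^4 + n^3 - 58*n^2 - 112*n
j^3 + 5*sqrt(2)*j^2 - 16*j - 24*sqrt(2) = (j - 2*sqrt(2))*(j + sqrt(2))*(j + 6*sqrt(2))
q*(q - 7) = q^2 - 7*q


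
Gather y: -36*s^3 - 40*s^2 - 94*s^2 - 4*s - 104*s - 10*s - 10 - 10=-36*s^3 - 134*s^2 - 118*s - 20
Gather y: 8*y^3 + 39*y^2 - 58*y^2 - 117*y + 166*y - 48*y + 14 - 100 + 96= 8*y^3 - 19*y^2 + y + 10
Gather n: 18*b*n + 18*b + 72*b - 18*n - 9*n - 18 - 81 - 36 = 90*b + n*(18*b - 27) - 135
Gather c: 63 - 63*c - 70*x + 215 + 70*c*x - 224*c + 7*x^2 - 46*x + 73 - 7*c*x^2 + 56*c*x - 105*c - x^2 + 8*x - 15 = c*(-7*x^2 + 126*x - 392) + 6*x^2 - 108*x + 336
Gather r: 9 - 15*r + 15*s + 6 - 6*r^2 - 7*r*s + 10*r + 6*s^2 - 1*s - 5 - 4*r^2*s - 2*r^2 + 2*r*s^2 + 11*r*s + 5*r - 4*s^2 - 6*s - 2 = r^2*(-4*s - 8) + r*(2*s^2 + 4*s) + 2*s^2 + 8*s + 8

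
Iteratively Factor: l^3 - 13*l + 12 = (l - 3)*(l^2 + 3*l - 4) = (l - 3)*(l + 4)*(l - 1)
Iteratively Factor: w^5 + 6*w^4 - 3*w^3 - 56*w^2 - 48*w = (w - 3)*(w^4 + 9*w^3 + 24*w^2 + 16*w) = (w - 3)*(w + 4)*(w^3 + 5*w^2 + 4*w) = (w - 3)*(w + 4)^2*(w^2 + w) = w*(w - 3)*(w + 4)^2*(w + 1)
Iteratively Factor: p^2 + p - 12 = (p + 4)*(p - 3)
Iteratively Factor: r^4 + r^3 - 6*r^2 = (r - 2)*(r^3 + 3*r^2) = r*(r - 2)*(r^2 + 3*r) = r^2*(r - 2)*(r + 3)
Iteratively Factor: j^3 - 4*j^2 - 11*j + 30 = (j - 5)*(j^2 + j - 6) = (j - 5)*(j + 3)*(j - 2)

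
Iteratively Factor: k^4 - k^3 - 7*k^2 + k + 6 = (k - 3)*(k^3 + 2*k^2 - k - 2) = (k - 3)*(k - 1)*(k^2 + 3*k + 2) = (k - 3)*(k - 1)*(k + 2)*(k + 1)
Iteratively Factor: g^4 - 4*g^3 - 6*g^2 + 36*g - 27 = (g - 1)*(g^3 - 3*g^2 - 9*g + 27) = (g - 3)*(g - 1)*(g^2 - 9) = (g - 3)^2*(g - 1)*(g + 3)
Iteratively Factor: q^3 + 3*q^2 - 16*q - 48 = (q + 3)*(q^2 - 16) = (q + 3)*(q + 4)*(q - 4)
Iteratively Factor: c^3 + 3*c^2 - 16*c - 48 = (c + 4)*(c^2 - c - 12) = (c + 3)*(c + 4)*(c - 4)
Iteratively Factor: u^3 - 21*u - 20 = (u - 5)*(u^2 + 5*u + 4) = (u - 5)*(u + 4)*(u + 1)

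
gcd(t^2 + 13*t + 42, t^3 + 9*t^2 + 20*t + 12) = t + 6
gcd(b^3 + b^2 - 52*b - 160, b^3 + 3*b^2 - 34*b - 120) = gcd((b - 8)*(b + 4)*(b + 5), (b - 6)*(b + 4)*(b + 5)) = b^2 + 9*b + 20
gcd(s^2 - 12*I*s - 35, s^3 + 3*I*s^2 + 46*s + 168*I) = s - 7*I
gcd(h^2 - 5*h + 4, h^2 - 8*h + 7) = h - 1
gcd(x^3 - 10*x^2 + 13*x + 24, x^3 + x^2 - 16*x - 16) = x + 1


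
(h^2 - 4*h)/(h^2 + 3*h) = (h - 4)/(h + 3)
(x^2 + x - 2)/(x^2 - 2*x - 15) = (-x^2 - x + 2)/(-x^2 + 2*x + 15)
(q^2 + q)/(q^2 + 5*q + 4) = q/(q + 4)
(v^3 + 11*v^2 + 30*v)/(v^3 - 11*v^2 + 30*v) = (v^2 + 11*v + 30)/(v^2 - 11*v + 30)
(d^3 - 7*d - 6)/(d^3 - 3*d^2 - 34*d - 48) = (d^2 - 2*d - 3)/(d^2 - 5*d - 24)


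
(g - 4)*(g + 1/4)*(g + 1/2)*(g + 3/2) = g^4 - 7*g^3/4 - 31*g^2/4 - 77*g/16 - 3/4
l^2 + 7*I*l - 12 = (l + 3*I)*(l + 4*I)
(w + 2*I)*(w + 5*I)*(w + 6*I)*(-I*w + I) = -I*w^4 + 13*w^3 + I*w^3 - 13*w^2 + 52*I*w^2 - 60*w - 52*I*w + 60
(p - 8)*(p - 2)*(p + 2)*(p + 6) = p^4 - 2*p^3 - 52*p^2 + 8*p + 192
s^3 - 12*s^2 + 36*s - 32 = (s - 8)*(s - 2)^2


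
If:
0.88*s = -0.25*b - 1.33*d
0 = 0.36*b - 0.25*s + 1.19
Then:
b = 0.694444444444444*s - 3.30555555555556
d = 0.621345029239766 - 0.7921888053467*s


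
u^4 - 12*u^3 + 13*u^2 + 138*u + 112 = (u - 8)*(u - 7)*(u + 1)*(u + 2)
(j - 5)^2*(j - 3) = j^3 - 13*j^2 + 55*j - 75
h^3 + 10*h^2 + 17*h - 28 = (h - 1)*(h + 4)*(h + 7)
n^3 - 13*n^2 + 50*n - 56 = (n - 7)*(n - 4)*(n - 2)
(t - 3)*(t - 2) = t^2 - 5*t + 6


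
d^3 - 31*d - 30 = (d - 6)*(d + 1)*(d + 5)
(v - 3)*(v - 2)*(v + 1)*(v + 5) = v^4 + v^3 - 19*v^2 + 11*v + 30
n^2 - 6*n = n*(n - 6)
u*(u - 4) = u^2 - 4*u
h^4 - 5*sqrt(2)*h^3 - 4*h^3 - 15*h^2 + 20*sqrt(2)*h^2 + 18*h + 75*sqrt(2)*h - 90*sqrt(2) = (h - 6)*(h - 1)*(h + 3)*(h - 5*sqrt(2))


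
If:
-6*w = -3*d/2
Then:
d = 4*w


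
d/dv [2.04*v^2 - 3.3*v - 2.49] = 4.08*v - 3.3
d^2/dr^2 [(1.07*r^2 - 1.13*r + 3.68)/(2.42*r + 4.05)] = (3.5527136788005e-15*r + 100.354714)/(14.172488*r^3 + 71.15526*r^2 + 119.08215*r + 66.430125)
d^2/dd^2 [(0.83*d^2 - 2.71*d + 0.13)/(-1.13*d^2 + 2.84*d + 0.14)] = (1.59352600000001*d^3 - 1.78381800000001*d^2 + 5.07550800000001*d - 4.325716)/(1.442897*d^6 - 10.879188*d^5 + 26.806086*d^4 - 20.210576*d^3 - 3.321108*d^2 - 0.166992*d - 0.002744)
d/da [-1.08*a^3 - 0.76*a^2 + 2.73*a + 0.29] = -3.24*a^2 - 1.52*a + 2.73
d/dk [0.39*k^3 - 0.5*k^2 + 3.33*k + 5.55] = 1.17*k^2 - 1.0*k + 3.33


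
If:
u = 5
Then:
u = 5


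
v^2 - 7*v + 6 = (v - 6)*(v - 1)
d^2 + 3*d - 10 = (d - 2)*(d + 5)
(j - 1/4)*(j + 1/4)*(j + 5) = j^3 + 5*j^2 - j/16 - 5/16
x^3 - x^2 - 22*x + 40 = (x - 4)*(x - 2)*(x + 5)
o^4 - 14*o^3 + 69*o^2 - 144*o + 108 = (o - 6)*(o - 3)^2*(o - 2)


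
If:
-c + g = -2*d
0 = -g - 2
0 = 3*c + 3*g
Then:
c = 2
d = 2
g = -2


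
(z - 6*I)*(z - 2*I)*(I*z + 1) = I*z^3 + 9*z^2 - 20*I*z - 12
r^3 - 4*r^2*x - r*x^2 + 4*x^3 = (r - 4*x)*(r - x)*(r + x)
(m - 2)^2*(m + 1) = m^3 - 3*m^2 + 4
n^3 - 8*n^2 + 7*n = n*(n - 7)*(n - 1)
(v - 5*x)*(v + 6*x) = v^2 + v*x - 30*x^2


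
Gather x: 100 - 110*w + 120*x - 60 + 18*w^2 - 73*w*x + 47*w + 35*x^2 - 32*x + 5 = 18*w^2 - 63*w + 35*x^2 + x*(88 - 73*w) + 45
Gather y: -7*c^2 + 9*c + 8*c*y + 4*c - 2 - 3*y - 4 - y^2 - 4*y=-7*c^2 + 13*c - y^2 + y*(8*c - 7) - 6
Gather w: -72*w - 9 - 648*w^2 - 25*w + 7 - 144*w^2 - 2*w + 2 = -792*w^2 - 99*w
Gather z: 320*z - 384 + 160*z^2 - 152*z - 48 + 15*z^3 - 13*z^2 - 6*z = 15*z^3 + 147*z^2 + 162*z - 432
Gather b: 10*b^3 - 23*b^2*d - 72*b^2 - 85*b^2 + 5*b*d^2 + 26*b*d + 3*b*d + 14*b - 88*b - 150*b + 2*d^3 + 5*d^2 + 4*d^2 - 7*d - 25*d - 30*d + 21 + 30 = 10*b^3 + b^2*(-23*d - 157) + b*(5*d^2 + 29*d - 224) + 2*d^3 + 9*d^2 - 62*d + 51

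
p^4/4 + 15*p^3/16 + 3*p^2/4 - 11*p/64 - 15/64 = (p/4 + 1/4)*(p - 1/2)*(p + 3/4)*(p + 5/2)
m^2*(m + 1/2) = m^3 + m^2/2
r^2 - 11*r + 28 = (r - 7)*(r - 4)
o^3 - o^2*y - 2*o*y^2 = o*(o - 2*y)*(o + y)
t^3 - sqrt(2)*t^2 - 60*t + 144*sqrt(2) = (t - 4*sqrt(2))*(t - 3*sqrt(2))*(t + 6*sqrt(2))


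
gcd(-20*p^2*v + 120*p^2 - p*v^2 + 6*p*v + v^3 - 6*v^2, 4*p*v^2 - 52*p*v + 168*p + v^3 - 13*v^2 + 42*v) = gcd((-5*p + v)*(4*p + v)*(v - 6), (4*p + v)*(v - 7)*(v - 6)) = 4*p*v - 24*p + v^2 - 6*v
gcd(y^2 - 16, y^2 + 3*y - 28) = y - 4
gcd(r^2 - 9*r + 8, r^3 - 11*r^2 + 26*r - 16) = r^2 - 9*r + 8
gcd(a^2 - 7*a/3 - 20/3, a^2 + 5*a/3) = a + 5/3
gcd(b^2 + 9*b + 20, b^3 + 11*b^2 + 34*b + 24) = b + 4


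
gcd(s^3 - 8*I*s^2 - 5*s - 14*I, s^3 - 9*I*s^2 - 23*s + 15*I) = 1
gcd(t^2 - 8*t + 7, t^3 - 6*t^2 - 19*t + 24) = t - 1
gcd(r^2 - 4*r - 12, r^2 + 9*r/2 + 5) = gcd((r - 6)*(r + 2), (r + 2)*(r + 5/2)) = r + 2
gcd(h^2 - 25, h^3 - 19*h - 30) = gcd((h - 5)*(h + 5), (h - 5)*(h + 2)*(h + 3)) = h - 5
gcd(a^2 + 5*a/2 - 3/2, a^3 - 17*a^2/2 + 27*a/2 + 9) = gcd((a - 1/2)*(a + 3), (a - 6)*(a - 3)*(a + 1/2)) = 1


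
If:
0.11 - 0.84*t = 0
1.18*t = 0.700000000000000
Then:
No Solution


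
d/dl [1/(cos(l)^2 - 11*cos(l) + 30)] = (2*cos(l) - 11)*sin(l)/(cos(l)^2 - 11*cos(l) + 30)^2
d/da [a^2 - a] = 2*a - 1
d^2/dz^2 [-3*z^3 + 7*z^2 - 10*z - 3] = 14 - 18*z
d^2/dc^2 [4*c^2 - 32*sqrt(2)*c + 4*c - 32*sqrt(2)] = 8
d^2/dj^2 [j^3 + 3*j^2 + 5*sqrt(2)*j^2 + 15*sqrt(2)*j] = 6*j + 6 + 10*sqrt(2)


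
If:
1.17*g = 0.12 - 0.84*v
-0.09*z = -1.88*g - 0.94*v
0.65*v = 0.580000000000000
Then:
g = -0.54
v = 0.89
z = -1.92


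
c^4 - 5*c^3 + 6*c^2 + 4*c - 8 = (c - 2)^3*(c + 1)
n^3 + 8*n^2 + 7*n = n*(n + 1)*(n + 7)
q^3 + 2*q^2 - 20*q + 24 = (q - 2)^2*(q + 6)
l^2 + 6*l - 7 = (l - 1)*(l + 7)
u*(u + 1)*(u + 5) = u^3 + 6*u^2 + 5*u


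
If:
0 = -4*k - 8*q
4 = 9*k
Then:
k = 4/9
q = -2/9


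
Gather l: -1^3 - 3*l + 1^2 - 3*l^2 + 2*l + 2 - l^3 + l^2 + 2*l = -l^3 - 2*l^2 + l + 2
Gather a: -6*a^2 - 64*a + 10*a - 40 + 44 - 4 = -6*a^2 - 54*a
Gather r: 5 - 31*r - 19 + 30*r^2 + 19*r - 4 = 30*r^2 - 12*r - 18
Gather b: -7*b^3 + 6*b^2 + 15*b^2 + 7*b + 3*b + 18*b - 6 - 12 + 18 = -7*b^3 + 21*b^2 + 28*b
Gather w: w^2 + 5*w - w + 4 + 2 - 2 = w^2 + 4*w + 4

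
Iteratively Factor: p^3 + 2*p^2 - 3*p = (p)*(p^2 + 2*p - 3) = p*(p + 3)*(p - 1)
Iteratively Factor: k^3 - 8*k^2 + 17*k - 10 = (k - 1)*(k^2 - 7*k + 10) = (k - 2)*(k - 1)*(k - 5)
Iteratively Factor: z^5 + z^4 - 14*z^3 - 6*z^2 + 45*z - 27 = (z + 3)*(z^4 - 2*z^3 - 8*z^2 + 18*z - 9) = (z + 3)^2*(z^3 - 5*z^2 + 7*z - 3) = (z - 3)*(z + 3)^2*(z^2 - 2*z + 1) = (z - 3)*(z - 1)*(z + 3)^2*(z - 1)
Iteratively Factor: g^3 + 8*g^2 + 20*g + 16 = (g + 2)*(g^2 + 6*g + 8) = (g + 2)*(g + 4)*(g + 2)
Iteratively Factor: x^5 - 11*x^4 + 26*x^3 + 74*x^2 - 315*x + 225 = (x - 1)*(x^4 - 10*x^3 + 16*x^2 + 90*x - 225) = (x - 5)*(x - 1)*(x^3 - 5*x^2 - 9*x + 45) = (x - 5)*(x - 1)*(x + 3)*(x^2 - 8*x + 15) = (x - 5)*(x - 3)*(x - 1)*(x + 3)*(x - 5)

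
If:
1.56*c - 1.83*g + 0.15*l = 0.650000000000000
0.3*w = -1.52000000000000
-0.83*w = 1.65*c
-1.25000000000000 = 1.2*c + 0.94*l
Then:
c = 2.55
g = 1.44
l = -4.58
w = -5.07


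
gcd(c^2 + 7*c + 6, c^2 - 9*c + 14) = 1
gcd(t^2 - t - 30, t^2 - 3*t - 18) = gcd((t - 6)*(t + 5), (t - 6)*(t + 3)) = t - 6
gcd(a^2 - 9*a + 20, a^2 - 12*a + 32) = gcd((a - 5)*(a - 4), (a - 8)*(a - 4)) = a - 4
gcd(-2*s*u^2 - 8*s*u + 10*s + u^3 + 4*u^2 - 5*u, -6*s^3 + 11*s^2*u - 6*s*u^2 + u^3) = 2*s - u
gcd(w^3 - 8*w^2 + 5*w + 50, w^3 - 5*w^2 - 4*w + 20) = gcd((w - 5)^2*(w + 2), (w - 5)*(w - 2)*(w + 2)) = w^2 - 3*w - 10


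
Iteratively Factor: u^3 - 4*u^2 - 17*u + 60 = (u + 4)*(u^2 - 8*u + 15) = (u - 3)*(u + 4)*(u - 5)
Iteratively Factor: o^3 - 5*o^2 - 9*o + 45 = (o - 3)*(o^2 - 2*o - 15) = (o - 5)*(o - 3)*(o + 3)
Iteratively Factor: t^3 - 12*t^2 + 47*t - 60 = (t - 4)*(t^2 - 8*t + 15) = (t - 5)*(t - 4)*(t - 3)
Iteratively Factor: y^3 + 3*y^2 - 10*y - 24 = (y + 4)*(y^2 - y - 6) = (y + 2)*(y + 4)*(y - 3)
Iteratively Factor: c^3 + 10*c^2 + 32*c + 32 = (c + 4)*(c^2 + 6*c + 8) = (c + 2)*(c + 4)*(c + 4)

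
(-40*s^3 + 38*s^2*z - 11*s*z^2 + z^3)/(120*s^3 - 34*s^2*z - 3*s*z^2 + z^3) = (-2*s + z)/(6*s + z)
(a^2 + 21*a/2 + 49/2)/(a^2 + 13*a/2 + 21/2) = (a + 7)/(a + 3)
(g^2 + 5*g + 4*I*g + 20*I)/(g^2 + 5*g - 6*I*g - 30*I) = (g + 4*I)/(g - 6*I)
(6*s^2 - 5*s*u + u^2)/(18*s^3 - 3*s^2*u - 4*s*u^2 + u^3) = (2*s - u)/(6*s^2 + s*u - u^2)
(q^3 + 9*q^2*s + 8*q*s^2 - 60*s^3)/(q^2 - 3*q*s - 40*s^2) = (q^2 + 4*q*s - 12*s^2)/(q - 8*s)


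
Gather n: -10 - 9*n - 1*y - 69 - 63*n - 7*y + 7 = -72*n - 8*y - 72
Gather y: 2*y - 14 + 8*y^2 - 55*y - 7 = 8*y^2 - 53*y - 21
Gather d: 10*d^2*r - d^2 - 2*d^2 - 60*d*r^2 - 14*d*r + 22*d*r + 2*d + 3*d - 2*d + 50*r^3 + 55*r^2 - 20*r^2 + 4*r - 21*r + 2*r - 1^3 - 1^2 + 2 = d^2*(10*r - 3) + d*(-60*r^2 + 8*r + 3) + 50*r^3 + 35*r^2 - 15*r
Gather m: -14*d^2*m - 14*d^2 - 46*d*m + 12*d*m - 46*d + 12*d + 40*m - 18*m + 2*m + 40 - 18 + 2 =-14*d^2 - 34*d + m*(-14*d^2 - 34*d + 24) + 24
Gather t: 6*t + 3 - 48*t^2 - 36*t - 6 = -48*t^2 - 30*t - 3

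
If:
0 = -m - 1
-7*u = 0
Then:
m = -1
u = 0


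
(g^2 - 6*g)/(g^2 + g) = (g - 6)/(g + 1)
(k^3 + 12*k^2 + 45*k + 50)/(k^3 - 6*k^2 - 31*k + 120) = (k^2 + 7*k + 10)/(k^2 - 11*k + 24)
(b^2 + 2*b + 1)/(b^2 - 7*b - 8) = (b + 1)/(b - 8)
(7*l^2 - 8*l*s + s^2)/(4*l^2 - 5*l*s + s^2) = (-7*l + s)/(-4*l + s)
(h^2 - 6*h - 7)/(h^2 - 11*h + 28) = (h + 1)/(h - 4)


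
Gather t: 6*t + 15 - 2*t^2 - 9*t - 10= -2*t^2 - 3*t + 5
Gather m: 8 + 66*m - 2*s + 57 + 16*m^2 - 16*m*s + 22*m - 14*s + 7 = 16*m^2 + m*(88 - 16*s) - 16*s + 72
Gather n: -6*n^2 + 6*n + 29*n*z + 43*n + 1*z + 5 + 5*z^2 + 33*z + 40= -6*n^2 + n*(29*z + 49) + 5*z^2 + 34*z + 45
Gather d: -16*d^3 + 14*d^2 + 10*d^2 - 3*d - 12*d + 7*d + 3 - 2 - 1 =-16*d^3 + 24*d^2 - 8*d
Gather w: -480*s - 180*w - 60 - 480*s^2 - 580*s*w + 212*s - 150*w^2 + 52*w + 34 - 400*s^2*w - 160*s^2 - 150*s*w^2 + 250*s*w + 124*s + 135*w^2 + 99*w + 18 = -640*s^2 - 144*s + w^2*(-150*s - 15) + w*(-400*s^2 - 330*s - 29) - 8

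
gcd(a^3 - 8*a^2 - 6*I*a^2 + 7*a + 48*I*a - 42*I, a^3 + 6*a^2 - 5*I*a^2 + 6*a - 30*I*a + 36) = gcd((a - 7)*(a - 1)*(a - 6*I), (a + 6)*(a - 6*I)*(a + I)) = a - 6*I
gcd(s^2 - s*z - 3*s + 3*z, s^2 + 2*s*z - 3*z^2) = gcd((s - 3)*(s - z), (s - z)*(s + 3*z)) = -s + z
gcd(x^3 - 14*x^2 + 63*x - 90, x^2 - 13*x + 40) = x - 5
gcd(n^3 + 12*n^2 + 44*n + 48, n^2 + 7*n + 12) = n + 4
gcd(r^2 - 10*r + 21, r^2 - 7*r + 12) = r - 3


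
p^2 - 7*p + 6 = (p - 6)*(p - 1)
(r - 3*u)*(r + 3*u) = r^2 - 9*u^2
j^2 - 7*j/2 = j*(j - 7/2)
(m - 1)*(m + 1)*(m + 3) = m^3 + 3*m^2 - m - 3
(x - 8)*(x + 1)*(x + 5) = x^3 - 2*x^2 - 43*x - 40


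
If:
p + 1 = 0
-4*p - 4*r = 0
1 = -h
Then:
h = -1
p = -1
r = 1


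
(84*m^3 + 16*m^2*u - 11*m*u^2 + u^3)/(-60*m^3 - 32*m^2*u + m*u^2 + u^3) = (-7*m + u)/(5*m + u)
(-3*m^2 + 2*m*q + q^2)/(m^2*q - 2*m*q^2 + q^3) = (3*m + q)/(q*(-m + q))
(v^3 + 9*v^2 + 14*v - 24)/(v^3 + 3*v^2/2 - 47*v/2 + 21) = 2*(v + 4)/(2*v - 7)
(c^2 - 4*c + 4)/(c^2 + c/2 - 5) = 2*(c - 2)/(2*c + 5)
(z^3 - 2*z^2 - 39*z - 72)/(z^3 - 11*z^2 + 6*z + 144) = (z + 3)/(z - 6)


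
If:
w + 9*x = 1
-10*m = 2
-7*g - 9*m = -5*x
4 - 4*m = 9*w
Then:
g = 278/945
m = -1/5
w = 8/15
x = 7/135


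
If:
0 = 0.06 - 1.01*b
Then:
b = 0.06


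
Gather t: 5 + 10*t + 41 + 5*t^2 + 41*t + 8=5*t^2 + 51*t + 54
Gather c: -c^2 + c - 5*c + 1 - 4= -c^2 - 4*c - 3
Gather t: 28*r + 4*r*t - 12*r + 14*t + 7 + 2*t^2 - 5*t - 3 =16*r + 2*t^2 + t*(4*r + 9) + 4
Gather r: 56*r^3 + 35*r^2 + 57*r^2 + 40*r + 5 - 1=56*r^3 + 92*r^2 + 40*r + 4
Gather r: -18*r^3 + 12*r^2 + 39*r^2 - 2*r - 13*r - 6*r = -18*r^3 + 51*r^2 - 21*r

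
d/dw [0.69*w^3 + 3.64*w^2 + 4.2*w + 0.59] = 2.07*w^2 + 7.28*w + 4.2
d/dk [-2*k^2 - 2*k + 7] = -4*k - 2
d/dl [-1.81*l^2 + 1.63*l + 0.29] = 1.63 - 3.62*l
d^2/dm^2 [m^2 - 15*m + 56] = 2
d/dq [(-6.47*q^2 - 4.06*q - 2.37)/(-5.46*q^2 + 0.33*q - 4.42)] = (-24.3027*q^2 + 31.3144*q + 18.7273)/(29.8116*q^4 - 3.6036*q^3 + 48.3753*q^2 - 2.9172*q + 19.5364)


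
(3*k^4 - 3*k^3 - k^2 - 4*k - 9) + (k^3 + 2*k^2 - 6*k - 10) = 3*k^4 - 2*k^3 + k^2 - 10*k - 19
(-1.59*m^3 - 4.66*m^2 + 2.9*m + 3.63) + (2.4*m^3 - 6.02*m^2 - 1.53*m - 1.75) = 0.81*m^3 - 10.68*m^2 + 1.37*m + 1.88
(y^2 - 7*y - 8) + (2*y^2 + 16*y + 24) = 3*y^2 + 9*y + 16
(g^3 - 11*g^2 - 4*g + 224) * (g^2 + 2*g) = g^5 - 9*g^4 - 26*g^3 + 216*g^2 + 448*g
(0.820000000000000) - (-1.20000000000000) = 2.02000000000000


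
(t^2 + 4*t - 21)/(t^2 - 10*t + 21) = (t + 7)/(t - 7)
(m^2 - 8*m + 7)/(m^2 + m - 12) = (m^2 - 8*m + 7)/(m^2 + m - 12)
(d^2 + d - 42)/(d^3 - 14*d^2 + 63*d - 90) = (d + 7)/(d^2 - 8*d + 15)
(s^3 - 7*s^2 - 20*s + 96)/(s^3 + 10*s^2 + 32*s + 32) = (s^2 - 11*s + 24)/(s^2 + 6*s + 8)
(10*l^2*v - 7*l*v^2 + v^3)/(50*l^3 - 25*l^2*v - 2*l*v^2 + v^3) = v/(5*l + v)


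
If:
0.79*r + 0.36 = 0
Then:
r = -0.46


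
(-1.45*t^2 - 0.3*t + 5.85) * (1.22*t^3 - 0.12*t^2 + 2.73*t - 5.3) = -1.769*t^5 - 0.192*t^4 + 3.2145*t^3 + 6.164*t^2 + 17.5605*t - 31.005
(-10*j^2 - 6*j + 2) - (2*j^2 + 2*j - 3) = -12*j^2 - 8*j + 5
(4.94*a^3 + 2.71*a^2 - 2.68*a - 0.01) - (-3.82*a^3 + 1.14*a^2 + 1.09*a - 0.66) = 8.76*a^3 + 1.57*a^2 - 3.77*a + 0.65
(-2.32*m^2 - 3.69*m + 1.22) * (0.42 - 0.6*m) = 1.392*m^3 + 1.2396*m^2 - 2.2818*m + 0.5124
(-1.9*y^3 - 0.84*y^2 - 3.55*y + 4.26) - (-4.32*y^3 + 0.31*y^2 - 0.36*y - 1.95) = 2.42*y^3 - 1.15*y^2 - 3.19*y + 6.21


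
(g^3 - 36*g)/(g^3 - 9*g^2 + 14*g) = (g^2 - 36)/(g^2 - 9*g + 14)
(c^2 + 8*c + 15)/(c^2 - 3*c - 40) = (c + 3)/(c - 8)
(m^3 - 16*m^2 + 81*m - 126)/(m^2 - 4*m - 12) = (m^2 - 10*m + 21)/(m + 2)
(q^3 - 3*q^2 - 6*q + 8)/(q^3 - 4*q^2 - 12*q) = (q^2 - 5*q + 4)/(q*(q - 6))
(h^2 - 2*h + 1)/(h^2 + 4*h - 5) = (h - 1)/(h + 5)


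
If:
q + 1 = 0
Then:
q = -1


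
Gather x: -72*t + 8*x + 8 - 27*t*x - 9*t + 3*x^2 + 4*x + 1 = -81*t + 3*x^2 + x*(12 - 27*t) + 9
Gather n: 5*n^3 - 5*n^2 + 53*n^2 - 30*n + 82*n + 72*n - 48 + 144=5*n^3 + 48*n^2 + 124*n + 96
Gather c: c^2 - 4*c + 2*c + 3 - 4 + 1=c^2 - 2*c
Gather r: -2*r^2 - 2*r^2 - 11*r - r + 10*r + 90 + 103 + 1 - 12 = -4*r^2 - 2*r + 182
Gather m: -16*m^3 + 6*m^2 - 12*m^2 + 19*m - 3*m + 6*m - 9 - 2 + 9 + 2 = -16*m^3 - 6*m^2 + 22*m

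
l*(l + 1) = l^2 + l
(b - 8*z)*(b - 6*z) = b^2 - 14*b*z + 48*z^2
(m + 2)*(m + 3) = m^2 + 5*m + 6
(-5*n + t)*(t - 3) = -5*n*t + 15*n + t^2 - 3*t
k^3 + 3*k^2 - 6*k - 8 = (k - 2)*(k + 1)*(k + 4)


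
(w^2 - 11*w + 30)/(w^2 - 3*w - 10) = (w - 6)/(w + 2)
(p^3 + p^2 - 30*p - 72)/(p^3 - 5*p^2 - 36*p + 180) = (p^2 + 7*p + 12)/(p^2 + p - 30)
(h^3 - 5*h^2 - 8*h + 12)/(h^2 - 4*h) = (h^3 - 5*h^2 - 8*h + 12)/(h*(h - 4))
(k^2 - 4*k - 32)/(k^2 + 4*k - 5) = (k^2 - 4*k - 32)/(k^2 + 4*k - 5)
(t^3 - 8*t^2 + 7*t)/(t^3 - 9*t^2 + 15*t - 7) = t/(t - 1)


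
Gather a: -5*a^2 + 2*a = -5*a^2 + 2*a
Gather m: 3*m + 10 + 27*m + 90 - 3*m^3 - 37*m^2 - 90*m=-3*m^3 - 37*m^2 - 60*m + 100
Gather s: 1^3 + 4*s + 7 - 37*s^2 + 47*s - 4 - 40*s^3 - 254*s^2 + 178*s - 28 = -40*s^3 - 291*s^2 + 229*s - 24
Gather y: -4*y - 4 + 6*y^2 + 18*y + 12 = 6*y^2 + 14*y + 8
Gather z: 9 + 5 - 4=10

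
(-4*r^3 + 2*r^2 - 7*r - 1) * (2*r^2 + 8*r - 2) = -8*r^5 - 28*r^4 + 10*r^3 - 62*r^2 + 6*r + 2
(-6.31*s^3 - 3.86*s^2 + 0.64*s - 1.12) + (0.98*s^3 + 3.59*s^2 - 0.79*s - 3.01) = -5.33*s^3 - 0.27*s^2 - 0.15*s - 4.13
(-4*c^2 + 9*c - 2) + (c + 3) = -4*c^2 + 10*c + 1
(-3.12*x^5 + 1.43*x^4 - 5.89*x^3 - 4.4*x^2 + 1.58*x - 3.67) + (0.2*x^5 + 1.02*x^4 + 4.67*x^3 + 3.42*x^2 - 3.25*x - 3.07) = -2.92*x^5 + 2.45*x^4 - 1.22*x^3 - 0.98*x^2 - 1.67*x - 6.74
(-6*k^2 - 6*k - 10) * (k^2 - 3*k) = -6*k^4 + 12*k^3 + 8*k^2 + 30*k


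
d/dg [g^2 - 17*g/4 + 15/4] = 2*g - 17/4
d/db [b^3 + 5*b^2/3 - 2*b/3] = 3*b^2 + 10*b/3 - 2/3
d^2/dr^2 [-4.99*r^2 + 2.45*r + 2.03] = -9.98000000000000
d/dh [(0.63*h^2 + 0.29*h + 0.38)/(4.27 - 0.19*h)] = (-0.1197*h^2 + 5.3802*h + 1.3105)/(0.0361*h^2 - 1.6226*h + 18.2329)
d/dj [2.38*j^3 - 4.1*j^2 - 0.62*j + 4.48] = 7.14*j^2 - 8.2*j - 0.62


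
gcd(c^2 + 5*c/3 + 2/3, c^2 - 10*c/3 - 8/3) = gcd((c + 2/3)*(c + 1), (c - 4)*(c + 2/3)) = c + 2/3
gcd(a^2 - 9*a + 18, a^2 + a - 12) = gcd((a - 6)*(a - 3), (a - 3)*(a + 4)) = a - 3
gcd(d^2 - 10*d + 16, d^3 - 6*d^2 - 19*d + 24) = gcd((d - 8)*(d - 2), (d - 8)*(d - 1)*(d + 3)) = d - 8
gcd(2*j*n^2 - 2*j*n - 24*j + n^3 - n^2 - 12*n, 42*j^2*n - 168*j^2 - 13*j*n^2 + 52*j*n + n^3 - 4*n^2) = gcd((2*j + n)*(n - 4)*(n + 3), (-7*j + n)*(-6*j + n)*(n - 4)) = n - 4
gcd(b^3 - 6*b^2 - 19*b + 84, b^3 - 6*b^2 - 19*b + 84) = b^3 - 6*b^2 - 19*b + 84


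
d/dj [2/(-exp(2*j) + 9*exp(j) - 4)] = (4*exp(j) - 18)*exp(j)/(exp(2*j) - 9*exp(j) + 4)^2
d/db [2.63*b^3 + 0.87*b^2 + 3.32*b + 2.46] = 7.89*b^2 + 1.74*b + 3.32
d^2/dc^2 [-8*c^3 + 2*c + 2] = -48*c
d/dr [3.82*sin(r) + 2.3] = 3.82*cos(r)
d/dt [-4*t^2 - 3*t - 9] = -8*t - 3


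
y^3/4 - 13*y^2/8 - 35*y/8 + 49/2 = (y/4 + 1)*(y - 7)*(y - 7/2)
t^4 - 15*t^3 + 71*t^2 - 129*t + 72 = (t - 8)*(t - 3)^2*(t - 1)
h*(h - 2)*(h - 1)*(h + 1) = h^4 - 2*h^3 - h^2 + 2*h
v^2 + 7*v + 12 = (v + 3)*(v + 4)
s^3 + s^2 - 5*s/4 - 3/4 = (s - 1)*(s + 1/2)*(s + 3/2)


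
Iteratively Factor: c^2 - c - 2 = (c + 1)*(c - 2)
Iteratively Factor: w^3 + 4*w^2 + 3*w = (w + 1)*(w^2 + 3*w) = w*(w + 1)*(w + 3)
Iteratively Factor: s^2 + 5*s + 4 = (s + 4)*(s + 1)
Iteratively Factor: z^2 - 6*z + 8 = (z - 2)*(z - 4)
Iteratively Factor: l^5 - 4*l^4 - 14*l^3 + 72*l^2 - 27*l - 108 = (l - 3)*(l^4 - l^3 - 17*l^2 + 21*l + 36) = (l - 3)^2*(l^3 + 2*l^2 - 11*l - 12) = (l - 3)^3*(l^2 + 5*l + 4) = (l - 3)^3*(l + 4)*(l + 1)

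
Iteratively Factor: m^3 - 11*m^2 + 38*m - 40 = (m - 2)*(m^2 - 9*m + 20) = (m - 4)*(m - 2)*(m - 5)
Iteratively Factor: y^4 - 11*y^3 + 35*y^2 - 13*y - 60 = (y - 4)*(y^3 - 7*y^2 + 7*y + 15) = (y - 4)*(y - 3)*(y^2 - 4*y - 5) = (y - 5)*(y - 4)*(y - 3)*(y + 1)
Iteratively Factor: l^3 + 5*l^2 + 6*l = (l + 2)*(l^2 + 3*l) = (l + 2)*(l + 3)*(l)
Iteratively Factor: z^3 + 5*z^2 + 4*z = (z)*(z^2 + 5*z + 4) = z*(z + 1)*(z + 4)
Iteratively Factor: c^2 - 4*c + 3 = (c - 1)*(c - 3)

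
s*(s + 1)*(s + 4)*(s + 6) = s^4 + 11*s^3 + 34*s^2 + 24*s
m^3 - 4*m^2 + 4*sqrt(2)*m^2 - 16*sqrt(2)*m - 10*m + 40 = (m - 4)*(m - sqrt(2))*(m + 5*sqrt(2))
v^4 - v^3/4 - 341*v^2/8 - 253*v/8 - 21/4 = (v - 7)*(v + 1/4)*(v + 1/2)*(v + 6)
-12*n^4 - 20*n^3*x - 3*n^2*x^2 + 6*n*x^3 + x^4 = (-2*n + x)*(n + x)^2*(6*n + x)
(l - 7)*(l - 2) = l^2 - 9*l + 14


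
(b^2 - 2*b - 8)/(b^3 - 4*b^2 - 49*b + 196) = (b + 2)/(b^2 - 49)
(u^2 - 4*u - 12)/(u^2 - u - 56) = (-u^2 + 4*u + 12)/(-u^2 + u + 56)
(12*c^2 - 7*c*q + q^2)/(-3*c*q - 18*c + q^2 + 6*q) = (-4*c + q)/(q + 6)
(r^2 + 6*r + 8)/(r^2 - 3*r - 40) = (r^2 + 6*r + 8)/(r^2 - 3*r - 40)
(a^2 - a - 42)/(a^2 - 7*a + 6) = (a^2 - a - 42)/(a^2 - 7*a + 6)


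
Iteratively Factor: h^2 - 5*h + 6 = (h - 3)*(h - 2)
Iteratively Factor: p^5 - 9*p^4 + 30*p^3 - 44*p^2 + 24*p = (p)*(p^4 - 9*p^3 + 30*p^2 - 44*p + 24) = p*(p - 2)*(p^3 - 7*p^2 + 16*p - 12) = p*(p - 2)^2*(p^2 - 5*p + 6) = p*(p - 2)^3*(p - 3)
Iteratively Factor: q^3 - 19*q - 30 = (q + 2)*(q^2 - 2*q - 15) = (q + 2)*(q + 3)*(q - 5)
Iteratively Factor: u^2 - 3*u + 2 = (u - 1)*(u - 2)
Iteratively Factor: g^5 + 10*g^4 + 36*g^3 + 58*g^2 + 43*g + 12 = (g + 1)*(g^4 + 9*g^3 + 27*g^2 + 31*g + 12) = (g + 1)*(g + 4)*(g^3 + 5*g^2 + 7*g + 3) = (g + 1)^2*(g + 4)*(g^2 + 4*g + 3) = (g + 1)^3*(g + 4)*(g + 3)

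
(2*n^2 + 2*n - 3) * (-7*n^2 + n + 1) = -14*n^4 - 12*n^3 + 25*n^2 - n - 3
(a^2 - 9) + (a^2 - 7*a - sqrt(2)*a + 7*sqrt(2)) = 2*a^2 - 7*a - sqrt(2)*a - 9 + 7*sqrt(2)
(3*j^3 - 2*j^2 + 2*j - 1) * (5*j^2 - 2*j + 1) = 15*j^5 - 16*j^4 + 17*j^3 - 11*j^2 + 4*j - 1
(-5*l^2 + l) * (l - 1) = -5*l^3 + 6*l^2 - l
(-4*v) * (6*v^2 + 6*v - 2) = -24*v^3 - 24*v^2 + 8*v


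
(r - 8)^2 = r^2 - 16*r + 64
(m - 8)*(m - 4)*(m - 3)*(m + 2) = m^4 - 13*m^3 + 38*m^2 + 40*m - 192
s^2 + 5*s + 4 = (s + 1)*(s + 4)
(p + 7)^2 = p^2 + 14*p + 49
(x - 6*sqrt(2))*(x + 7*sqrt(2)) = x^2 + sqrt(2)*x - 84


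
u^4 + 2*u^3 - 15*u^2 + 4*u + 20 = (u - 2)^2*(u + 1)*(u + 5)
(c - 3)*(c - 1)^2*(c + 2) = c^4 - 3*c^3 - 3*c^2 + 11*c - 6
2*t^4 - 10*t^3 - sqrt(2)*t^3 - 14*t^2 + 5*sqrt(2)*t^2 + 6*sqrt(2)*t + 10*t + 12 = (t - 6)*(t - sqrt(2))*(sqrt(2)*t + 1)*(sqrt(2)*t + sqrt(2))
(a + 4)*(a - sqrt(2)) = a^2 - sqrt(2)*a + 4*a - 4*sqrt(2)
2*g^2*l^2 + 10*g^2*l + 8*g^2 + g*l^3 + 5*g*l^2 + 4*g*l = (2*g + l)*(l + 4)*(g*l + g)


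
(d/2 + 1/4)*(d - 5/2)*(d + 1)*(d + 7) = d^4/2 + 3*d^3 - 41*d^2/8 - 12*d - 35/8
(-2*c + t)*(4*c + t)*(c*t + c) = -8*c^3*t - 8*c^3 + 2*c^2*t^2 + 2*c^2*t + c*t^3 + c*t^2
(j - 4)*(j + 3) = j^2 - j - 12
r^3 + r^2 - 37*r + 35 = (r - 5)*(r - 1)*(r + 7)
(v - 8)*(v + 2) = v^2 - 6*v - 16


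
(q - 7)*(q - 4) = q^2 - 11*q + 28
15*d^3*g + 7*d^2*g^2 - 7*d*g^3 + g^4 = g*(-5*d + g)*(-3*d + g)*(d + g)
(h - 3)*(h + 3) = h^2 - 9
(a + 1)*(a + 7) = a^2 + 8*a + 7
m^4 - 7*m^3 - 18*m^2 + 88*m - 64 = (m - 8)*(m - 2)*(m - 1)*(m + 4)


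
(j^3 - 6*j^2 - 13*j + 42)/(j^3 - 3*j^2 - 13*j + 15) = (j^2 - 9*j + 14)/(j^2 - 6*j + 5)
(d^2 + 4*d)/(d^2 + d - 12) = d/(d - 3)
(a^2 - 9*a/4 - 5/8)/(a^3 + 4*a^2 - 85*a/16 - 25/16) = 2*(2*a - 5)/(4*a^2 + 15*a - 25)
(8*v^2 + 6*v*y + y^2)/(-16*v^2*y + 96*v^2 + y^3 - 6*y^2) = (2*v + y)/(-4*v*y + 24*v + y^2 - 6*y)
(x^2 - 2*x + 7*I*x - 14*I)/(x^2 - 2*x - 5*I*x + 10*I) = (x + 7*I)/(x - 5*I)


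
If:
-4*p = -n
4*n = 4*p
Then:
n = 0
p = 0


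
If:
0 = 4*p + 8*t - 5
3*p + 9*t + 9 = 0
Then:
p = 39/4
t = -17/4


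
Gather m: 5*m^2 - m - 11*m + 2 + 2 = 5*m^2 - 12*m + 4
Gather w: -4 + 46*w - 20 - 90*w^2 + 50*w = -90*w^2 + 96*w - 24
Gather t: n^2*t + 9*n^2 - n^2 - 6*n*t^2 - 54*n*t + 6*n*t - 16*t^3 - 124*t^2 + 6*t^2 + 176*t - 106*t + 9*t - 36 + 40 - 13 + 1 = 8*n^2 - 16*t^3 + t^2*(-6*n - 118) + t*(n^2 - 48*n + 79) - 8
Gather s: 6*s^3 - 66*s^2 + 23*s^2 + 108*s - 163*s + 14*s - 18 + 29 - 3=6*s^3 - 43*s^2 - 41*s + 8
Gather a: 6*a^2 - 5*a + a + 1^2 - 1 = 6*a^2 - 4*a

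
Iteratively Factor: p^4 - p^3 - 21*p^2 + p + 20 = (p + 1)*(p^3 - 2*p^2 - 19*p + 20) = (p - 5)*(p + 1)*(p^2 + 3*p - 4) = (p - 5)*(p - 1)*(p + 1)*(p + 4)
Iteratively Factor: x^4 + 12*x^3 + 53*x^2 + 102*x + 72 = (x + 4)*(x^3 + 8*x^2 + 21*x + 18) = (x + 3)*(x + 4)*(x^2 + 5*x + 6) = (x + 3)^2*(x + 4)*(x + 2)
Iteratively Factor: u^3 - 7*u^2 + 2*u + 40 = (u - 4)*(u^2 - 3*u - 10) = (u - 5)*(u - 4)*(u + 2)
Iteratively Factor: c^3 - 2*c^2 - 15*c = (c)*(c^2 - 2*c - 15) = c*(c + 3)*(c - 5)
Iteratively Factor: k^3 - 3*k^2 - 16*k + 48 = (k + 4)*(k^2 - 7*k + 12) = (k - 3)*(k + 4)*(k - 4)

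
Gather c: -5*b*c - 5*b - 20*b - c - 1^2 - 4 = -25*b + c*(-5*b - 1) - 5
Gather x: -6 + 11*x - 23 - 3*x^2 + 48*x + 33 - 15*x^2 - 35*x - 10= -18*x^2 + 24*x - 6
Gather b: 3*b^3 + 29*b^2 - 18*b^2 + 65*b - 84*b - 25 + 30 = 3*b^3 + 11*b^2 - 19*b + 5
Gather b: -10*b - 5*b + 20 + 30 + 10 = 60 - 15*b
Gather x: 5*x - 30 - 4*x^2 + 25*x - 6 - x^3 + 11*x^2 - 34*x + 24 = -x^3 + 7*x^2 - 4*x - 12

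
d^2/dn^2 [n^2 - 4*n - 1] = 2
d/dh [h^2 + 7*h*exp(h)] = 7*h*exp(h) + 2*h + 7*exp(h)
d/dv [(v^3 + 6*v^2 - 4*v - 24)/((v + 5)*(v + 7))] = (v^4 + 24*v^3 + 181*v^2 + 468*v + 148)/(v^4 + 24*v^3 + 214*v^2 + 840*v + 1225)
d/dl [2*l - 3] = 2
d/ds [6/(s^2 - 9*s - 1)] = 6*(9 - 2*s)/(-s^2 + 9*s + 1)^2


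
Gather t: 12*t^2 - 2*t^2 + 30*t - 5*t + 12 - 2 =10*t^2 + 25*t + 10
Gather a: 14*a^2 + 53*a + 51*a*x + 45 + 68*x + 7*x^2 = 14*a^2 + a*(51*x + 53) + 7*x^2 + 68*x + 45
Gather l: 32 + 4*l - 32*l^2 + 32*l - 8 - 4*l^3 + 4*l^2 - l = -4*l^3 - 28*l^2 + 35*l + 24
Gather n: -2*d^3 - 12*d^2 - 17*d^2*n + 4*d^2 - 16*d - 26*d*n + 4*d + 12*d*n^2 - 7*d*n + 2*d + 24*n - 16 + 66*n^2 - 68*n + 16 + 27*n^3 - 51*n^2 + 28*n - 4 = -2*d^3 - 8*d^2 - 10*d + 27*n^3 + n^2*(12*d + 15) + n*(-17*d^2 - 33*d - 16) - 4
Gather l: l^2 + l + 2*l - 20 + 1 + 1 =l^2 + 3*l - 18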